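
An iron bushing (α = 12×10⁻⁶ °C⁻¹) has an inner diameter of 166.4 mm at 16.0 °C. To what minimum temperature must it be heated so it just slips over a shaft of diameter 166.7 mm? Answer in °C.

T = 166 °C

Required Δd = 166.7 − 166.4 = 0.3 mm
Δd = αd₀ΔT ⇒ ΔT = Δd/(αd₀) = 0.3 / (12×10⁻⁶ × 166.4) = 150.24 K
T_min = 16.0 + 150.24 = 166.24 °C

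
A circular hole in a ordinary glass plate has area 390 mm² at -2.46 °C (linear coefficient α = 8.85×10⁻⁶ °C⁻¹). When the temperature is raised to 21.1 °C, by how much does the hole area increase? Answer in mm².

Area coefficient ≈ 2α; |ΔT| = 23.56 K
ΔA = 2αA₀ΔT = 2(8.85×10⁻⁶)(390)(23.56) = 0.163 mm²

ΔA = 0.163 mm²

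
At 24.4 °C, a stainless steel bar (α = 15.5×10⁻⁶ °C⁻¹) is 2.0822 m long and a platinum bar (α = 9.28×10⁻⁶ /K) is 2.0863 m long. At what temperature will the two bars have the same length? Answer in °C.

Equal length when α₁L₁ΔT − α₂L₂ΔT = L₂ − L₁ = 4.10×10⁻³ m
α₁L₁ = 3.22741×10⁻⁵, α₂L₂ = 1.9360864×10⁻⁵ → Δ(αL) = 1.2913236×10⁻⁵ m/K
ΔT = 4.10×10⁻³ / 1.2913236×10⁻⁵ = 317.504 K, so T = 24.4 + 317.504 = 341.904 °C

T = 341.9 °C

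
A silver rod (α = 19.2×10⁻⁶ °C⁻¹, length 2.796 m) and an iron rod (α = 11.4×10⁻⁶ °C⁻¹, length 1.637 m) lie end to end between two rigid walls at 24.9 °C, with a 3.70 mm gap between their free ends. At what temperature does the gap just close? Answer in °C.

α₁L₁ = 5.36832×10⁻⁵ m/K, α₂L₂ = 1.86618×10⁻⁵ m/K → total 7.2345×10⁻⁵ m/K
ΔT = g/(α₁L₁+α₂L₂) = 3.70×10⁻³ / 7.2345×10⁻⁵ = 51.144 K
T = 24.9 + 51.144 = 76.044 °C

T = 76.0 °C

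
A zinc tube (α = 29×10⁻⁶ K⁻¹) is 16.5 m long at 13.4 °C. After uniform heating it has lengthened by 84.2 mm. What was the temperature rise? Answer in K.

ΔT = 176 K

ΔL = αL₀ΔT ⇒ ΔT = ΔL / (αL₀)
ΔT = 84.2×10⁻³ m / (29×10⁻⁶ × 16.5 m) = 175.97 K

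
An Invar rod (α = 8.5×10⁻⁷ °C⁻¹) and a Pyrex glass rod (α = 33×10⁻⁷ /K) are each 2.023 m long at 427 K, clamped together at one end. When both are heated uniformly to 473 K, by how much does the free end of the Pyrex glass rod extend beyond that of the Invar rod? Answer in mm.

ΔT = 46 K
Invar: ΔL = 8.5×10⁻⁷ × 2.023 m × 46 = 7.9099×10⁻⁵ m = 0.079099 mm
Pyrex glass: ΔL = 33×10⁻⁷ × 2.023 m × 46 = 3.0709×10⁻⁴ m = 0.30709 mm
difference = 0.30709 − 0.079099 = 0.227991 mm

0.228 mm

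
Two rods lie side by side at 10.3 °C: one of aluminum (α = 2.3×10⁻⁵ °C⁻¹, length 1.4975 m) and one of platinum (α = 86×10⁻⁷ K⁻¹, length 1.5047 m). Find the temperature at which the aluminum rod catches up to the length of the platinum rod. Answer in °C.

T = 345.2 °C

Equal length when α₁L₁ΔT − α₂L₂ΔT = L₂ − L₁ = 7.20×10⁻³ m
α₁L₁ = 3.44425×10⁻⁵, α₂L₂ = 1.294042×10⁻⁵ → Δ(αL) = 2.150208×10⁻⁵ m/K
ΔT = 7.20×10⁻³ / 2.150208×10⁻⁵ = 334.851 K, so T = 10.3 + 334.851 = 345.151 °C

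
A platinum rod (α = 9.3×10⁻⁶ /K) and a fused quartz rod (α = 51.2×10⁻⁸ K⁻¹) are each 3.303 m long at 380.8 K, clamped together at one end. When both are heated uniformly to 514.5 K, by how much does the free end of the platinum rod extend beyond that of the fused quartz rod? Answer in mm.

ΔT = 133.7 K
platinum: ΔL = 9.3×10⁻⁶ × 3.303 m × 133.7 = 4.1070×10⁻³ m = 4.1070 mm
fused quartz: ΔL = 51.2×10⁻⁸ × 3.303 m × 133.7 = 2.2610×10⁻⁴ m = 0.22610 mm
difference = 4.1070 − 0.22610 = 3.8809 mm

3.88 mm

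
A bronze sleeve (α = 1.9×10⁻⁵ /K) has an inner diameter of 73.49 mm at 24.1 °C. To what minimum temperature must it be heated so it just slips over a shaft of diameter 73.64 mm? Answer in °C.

Required Δd = 73.64 − 73.49 = 0.15 mm
Δd = αd₀ΔT ⇒ ΔT = Δd/(αd₀) = 0.15 / (1.9×10⁻⁵ × 73.49) = 107.43 K
T_min = 24.1 + 107.43 = 131.53 °C

T = 132 °C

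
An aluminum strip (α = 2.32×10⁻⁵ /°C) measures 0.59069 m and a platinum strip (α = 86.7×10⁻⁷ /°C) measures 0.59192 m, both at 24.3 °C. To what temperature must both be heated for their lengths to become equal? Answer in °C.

T = 167.8 °C

L₁(1 + α₁ΔT) = L₂(1 + α₂ΔT) ⇒ ΔT = (L₂ − L₁)/(α₁L₁ − α₂L₂)
L₂ − L₁ = 0.59192 − 0.59069 = 1.23×10⁻³ m
α₁L₁ − α₂L₂ = 2.32×10⁻⁵×0.59069 − 86.7×10⁻⁷×0.59192 = 8.5720616×10⁻⁶ m/K
ΔT = 1.23×10⁻³ / 8.5720616×10⁻⁶ = 143.489 K
T = 24.3 + 143.489 = 167.789 °C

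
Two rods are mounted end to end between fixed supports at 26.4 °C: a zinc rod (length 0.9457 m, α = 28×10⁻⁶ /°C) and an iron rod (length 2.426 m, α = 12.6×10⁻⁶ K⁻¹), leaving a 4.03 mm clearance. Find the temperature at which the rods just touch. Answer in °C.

Gap closes when ΔL₁ + ΔL₂ = 4.03 mm = 4.03×10⁻³ m
(α₁L₁ + α₂L₂)ΔT = g
α₁L₁ + α₂L₂ = 28×10⁻⁶×0.9457 + 12.6×10⁻⁶×2.426 = 5.70472×10⁻⁵ m/K
ΔT = 4.03×10⁻³ / 5.70472×10⁻⁵ = 70.643 K
T = 26.4 + 70.643 = 97.043 °C

T = 97.0 °C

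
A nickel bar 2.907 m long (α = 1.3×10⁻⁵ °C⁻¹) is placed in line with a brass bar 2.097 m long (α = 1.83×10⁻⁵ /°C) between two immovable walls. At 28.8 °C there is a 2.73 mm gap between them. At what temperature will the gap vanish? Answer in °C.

Gap closes when ΔL₁ + ΔL₂ = 2.73 mm = 2.73×10⁻³ m
(α₁L₁ + α₂L₂)ΔT = g
α₁L₁ + α₂L₂ = 1.3×10⁻⁵×2.907 + 1.83×10⁻⁵×2.097 = 7.61661×10⁻⁵ m/K
ΔT = 2.73×10⁻³ / 7.61661×10⁻⁵ = 35.843 K
T = 28.8 + 35.843 = 64.643 °C

T = 64.6 °C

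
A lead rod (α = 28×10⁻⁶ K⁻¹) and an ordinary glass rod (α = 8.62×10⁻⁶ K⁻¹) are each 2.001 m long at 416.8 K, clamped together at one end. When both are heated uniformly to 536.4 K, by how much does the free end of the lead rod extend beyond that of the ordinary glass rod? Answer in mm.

4.64 mm

ΔT = 119.6 K
lead: ΔL = 28×10⁻⁶ × 2.001 m × 119.6 = 6.7009×10⁻³ m = 6.7009 mm
ordinary glass: ΔL = 8.62×10⁻⁶ × 2.001 m × 119.6 = 2.0629×10⁻³ m = 2.0629 mm
difference = 6.7009 − 2.0629 = 4.6380 mm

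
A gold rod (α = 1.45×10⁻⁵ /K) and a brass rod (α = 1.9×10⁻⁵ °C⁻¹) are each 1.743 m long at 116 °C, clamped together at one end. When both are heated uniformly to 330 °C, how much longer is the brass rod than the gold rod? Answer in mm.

1.68 mm

ΔT = 214 K
gold: ΔL = 1.45×10⁻⁵ × 1.743 m × 214 = 5.4085×10⁻³ m = 5.4085 mm
brass: ΔL = 1.9×10⁻⁵ × 1.743 m × 214 = 7.0870×10⁻³ m = 7.0870 mm
difference = 7.0870 − 5.4085 = 1.6785 mm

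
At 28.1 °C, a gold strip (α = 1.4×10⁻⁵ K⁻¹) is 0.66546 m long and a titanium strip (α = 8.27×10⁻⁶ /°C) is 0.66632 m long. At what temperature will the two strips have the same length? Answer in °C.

Equal length when α₁L₁ΔT − α₂L₂ΔT = L₂ − L₁ = 8.60×10⁻⁴ m
α₁L₁ = 9.31644×10⁻⁶, α₂L₂ = 5.5104664×10⁻⁶ → Δ(αL) = 3.8059736×10⁻⁶ m/K
ΔT = 8.60×10⁻⁴ / 3.8059736×10⁻⁶ = 225.961 K, so T = 28.1 + 225.961 = 254.061 °C

T = 254.1 °C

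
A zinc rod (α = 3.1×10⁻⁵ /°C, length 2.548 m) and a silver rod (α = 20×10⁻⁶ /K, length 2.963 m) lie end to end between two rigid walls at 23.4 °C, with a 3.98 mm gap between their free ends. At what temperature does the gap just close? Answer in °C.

T = 52.2 °C

α₁L₁ = 7.8988×10⁻⁵ m/K, α₂L₂ = 5.926×10⁻⁵ m/K → total 1.38248×10⁻⁴ m/K
ΔT = g/(α₁L₁+α₂L₂) = 3.98×10⁻³ / 1.38248×10⁻⁴ = 28.789 K
T = 23.4 + 28.789 = 52.189 °C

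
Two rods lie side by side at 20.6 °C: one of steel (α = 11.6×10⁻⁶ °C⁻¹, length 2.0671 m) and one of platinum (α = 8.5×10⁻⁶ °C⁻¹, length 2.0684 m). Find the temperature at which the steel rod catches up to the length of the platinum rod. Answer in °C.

L₁(1 + α₁ΔT) = L₂(1 + α₂ΔT) ⇒ ΔT = (L₂ − L₁)/(α₁L₁ − α₂L₂)
L₂ − L₁ = 2.0684 − 2.0671 = 1.30×10⁻³ m
α₁L₁ − α₂L₂ = 11.6×10⁻⁶×2.0671 − 8.5×10⁻⁶×2.0684 = 6.39696×10⁻⁶ m/K
ΔT = 1.30×10⁻³ / 6.39696×10⁻⁶ = 203.222 K
T = 20.6 + 203.222 = 223.822 °C

T = 223.8 °C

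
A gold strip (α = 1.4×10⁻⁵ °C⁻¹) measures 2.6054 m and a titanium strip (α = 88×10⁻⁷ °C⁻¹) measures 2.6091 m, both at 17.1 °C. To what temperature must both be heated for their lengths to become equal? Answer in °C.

T = 290.9 °C

L₁(1 + α₁ΔT) = L₂(1 + α₂ΔT) ⇒ ΔT = (L₂ − L₁)/(α₁L₁ − α₂L₂)
L₂ − L₁ = 2.6091 − 2.6054 = 3.70×10⁻³ m
α₁L₁ − α₂L₂ = 1.4×10⁻⁵×2.6054 − 88×10⁻⁷×2.6091 = 1.351552×10⁻⁵ m/K
ΔT = 3.70×10⁻³ / 1.351552×10⁻⁵ = 273.759 K
T = 17.1 + 273.759 = 290.859 °C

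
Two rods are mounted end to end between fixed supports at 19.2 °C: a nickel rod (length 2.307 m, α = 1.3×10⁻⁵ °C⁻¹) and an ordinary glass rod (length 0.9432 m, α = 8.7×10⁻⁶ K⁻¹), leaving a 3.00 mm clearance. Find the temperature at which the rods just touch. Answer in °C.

T = 97.7 °C

α₁L₁ = 2.9991×10⁻⁵ m/K, α₂L₂ = 8.20584×10⁻⁶ m/K → total 3.819684×10⁻⁵ m/K
ΔT = g/(α₁L₁+α₂L₂) = 3.00×10⁻³ / 3.819684×10⁻⁵ = 78.541 K
T = 19.2 + 78.541 = 97.741 °C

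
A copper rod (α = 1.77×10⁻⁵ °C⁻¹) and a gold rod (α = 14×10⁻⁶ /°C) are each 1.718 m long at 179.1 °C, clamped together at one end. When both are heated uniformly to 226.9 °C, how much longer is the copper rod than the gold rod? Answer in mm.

0.304 mm

ΔT = 47.8 K
copper: ΔL = 1.77×10⁻⁵ × 1.718 m × 47.8 = 1.4535×10⁻³ m = 1.4535 mm
gold: ΔL = 14×10⁻⁶ × 1.718 m × 47.8 = 1.1497×10⁻³ m = 1.1497 mm
difference = 1.4535 − 1.1497 = 0.3038 mm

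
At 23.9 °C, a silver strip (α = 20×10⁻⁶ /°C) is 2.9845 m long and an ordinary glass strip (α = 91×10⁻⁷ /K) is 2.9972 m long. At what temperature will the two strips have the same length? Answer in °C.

L₁(1 + α₁ΔT) = L₂(1 + α₂ΔT) ⇒ ΔT = (L₂ − L₁)/(α₁L₁ − α₂L₂)
L₂ − L₁ = 2.9972 − 2.9845 = 1.27×10⁻² m
α₁L₁ − α₂L₂ = 20×10⁻⁶×2.9845 − 91×10⁻⁷×2.9972 = 3.241548×10⁻⁵ m/K
ΔT = 1.27×10⁻² / 3.241548×10⁻⁵ = 391.788 K
T = 23.9 + 391.788 = 415.688 °C

T = 415.7 °C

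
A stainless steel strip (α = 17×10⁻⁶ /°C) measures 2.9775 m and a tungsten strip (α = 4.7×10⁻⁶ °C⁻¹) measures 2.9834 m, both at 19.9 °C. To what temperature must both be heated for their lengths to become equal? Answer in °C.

Equal length when α₁L₁ΔT − α₂L₂ΔT = L₂ − L₁ = 5.90×10⁻³ m
α₁L₁ = 5.06175×10⁻⁵, α₂L₂ = 1.402198×10⁻⁵ → Δ(αL) = 3.659552×10⁻⁵ m/K
ΔT = 5.90×10⁻³ / 3.659552×10⁻⁵ = 161.222 K, so T = 19.9 + 161.222 = 181.122 °C

T = 181.1 °C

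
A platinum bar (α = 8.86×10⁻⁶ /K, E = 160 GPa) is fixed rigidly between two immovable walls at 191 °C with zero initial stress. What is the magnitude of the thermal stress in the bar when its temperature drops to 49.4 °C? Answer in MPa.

Fully constrained: the free strain ε = αΔT is blocked, so σ = Eε = EαΔT.
|ΔT| = 141.6 K
σ = 160×10⁹ × 8.86×10⁻⁶ × 141.6 = 2.01×10⁸ Pa

σ = 201 MPa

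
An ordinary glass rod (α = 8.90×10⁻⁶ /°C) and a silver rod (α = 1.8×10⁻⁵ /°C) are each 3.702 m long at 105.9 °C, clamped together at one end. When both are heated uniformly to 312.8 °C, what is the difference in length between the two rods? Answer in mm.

6.97 mm

ΔT = 206.9 K
ordinary glass: ΔL = 8.90×10⁻⁶ × 3.702 m × 206.9 = 6.8169×10⁻³ m = 6.8169 mm
silver: ΔL = 1.8×10⁻⁵ × 3.702 m × 206.9 = 1.3787×10⁻² m = 13.787 mm
difference = 13.787 − 6.8169 = 6.9701 mm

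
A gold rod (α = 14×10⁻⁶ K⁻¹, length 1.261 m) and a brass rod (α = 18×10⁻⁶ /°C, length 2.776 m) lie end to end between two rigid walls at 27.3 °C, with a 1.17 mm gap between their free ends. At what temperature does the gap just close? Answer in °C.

T = 44.6 °C

α₁L₁ = 1.7654×10⁻⁵ m/K, α₂L₂ = 4.9968×10⁻⁵ m/K → total 6.7622×10⁻⁵ m/K
ΔT = g/(α₁L₁+α₂L₂) = 1.17×10⁻³ / 6.7622×10⁻⁵ = 17.302 K
T = 27.3 + 17.302 = 44.602 °C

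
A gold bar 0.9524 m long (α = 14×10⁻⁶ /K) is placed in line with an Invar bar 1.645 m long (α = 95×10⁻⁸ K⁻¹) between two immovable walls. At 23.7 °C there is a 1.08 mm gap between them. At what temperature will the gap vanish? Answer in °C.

T = 96.2 °C

Gap closes when ΔL₁ + ΔL₂ = 1.08 mm = 1.08×10⁻³ m
(α₁L₁ + α₂L₂)ΔT = g
α₁L₁ + α₂L₂ = 14×10⁻⁶×0.9524 + 95×10⁻⁸×1.645 = 1.489635×10⁻⁵ m/K
ΔT = 1.08×10⁻³ / 1.489635×10⁻⁵ = 72.501 K
T = 23.7 + 72.501 = 96.201 °C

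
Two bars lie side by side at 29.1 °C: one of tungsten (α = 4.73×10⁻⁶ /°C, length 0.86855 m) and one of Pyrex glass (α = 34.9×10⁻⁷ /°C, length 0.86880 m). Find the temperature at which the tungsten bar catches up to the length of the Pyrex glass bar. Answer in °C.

Equal length when α₁L₁ΔT − α₂L₂ΔT = L₂ − L₁ = 2.50×10⁻⁴ m
α₁L₁ = 4.1082415×10⁻⁶, α₂L₂ = 3.032112×10⁻⁶ → Δ(αL) = 1.0761295×10⁻⁶ m/K
ΔT = 2.50×10⁻⁴ / 1.0761295×10⁻⁶ = 232.314 K, so T = 29.1 + 232.314 = 261.414 °C

T = 261.4 °C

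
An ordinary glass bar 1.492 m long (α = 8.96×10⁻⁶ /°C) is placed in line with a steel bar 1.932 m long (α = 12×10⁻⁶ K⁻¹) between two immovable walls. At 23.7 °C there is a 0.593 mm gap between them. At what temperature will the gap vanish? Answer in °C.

α₁L₁ = 1.336832×10⁻⁵ m/K, α₂L₂ = 2.3184×10⁻⁵ m/K → total 3.655232×10⁻⁵ m/K
ΔT = g/(α₁L₁+α₂L₂) = 5.93×10⁻⁴ / 3.655232×10⁻⁵ = 16.223 K
T = 23.7 + 16.223 = 39.923 °C

T = 39.9 °C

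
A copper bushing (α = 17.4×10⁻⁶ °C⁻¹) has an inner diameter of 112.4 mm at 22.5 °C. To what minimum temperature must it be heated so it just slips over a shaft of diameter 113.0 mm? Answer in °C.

T = 329 °C

Required Δd = 113.0 − 112.4 = 0.6 mm
Δd = αd₀ΔT ⇒ ΔT = Δd/(αd₀) = 0.6 / (17.4×10⁻⁶ × 112.4) = 306.79 K
T_min = 22.5 + 306.79 = 329.29 °C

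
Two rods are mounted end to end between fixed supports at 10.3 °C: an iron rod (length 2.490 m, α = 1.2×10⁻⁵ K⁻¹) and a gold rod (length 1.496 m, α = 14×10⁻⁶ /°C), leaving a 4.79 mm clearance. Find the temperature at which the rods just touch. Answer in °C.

Gap closes when ΔL₁ + ΔL₂ = 4.79 mm = 4.79×10⁻³ m
(α₁L₁ + α₂L₂)ΔT = g
α₁L₁ + α₂L₂ = 1.2×10⁻⁵×2.490 + 14×10⁻⁶×1.496 = 5.0824×10⁻⁵ m/K
ΔT = 4.79×10⁻³ / 5.0824×10⁻⁵ = 94.25 K
T = 10.3 + 94.25 = 104.55 °C

T = 105 °C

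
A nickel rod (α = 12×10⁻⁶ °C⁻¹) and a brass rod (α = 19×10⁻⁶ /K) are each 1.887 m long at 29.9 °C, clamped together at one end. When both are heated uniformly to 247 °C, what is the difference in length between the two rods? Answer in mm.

ΔT = 217.1 K
nickel: ΔL = 12×10⁻⁶ × 1.887 m × 217.1 = 4.9160×10⁻³ m = 4.9160 mm
brass: ΔL = 19×10⁻⁶ × 1.887 m × 217.1 = 7.7837×10⁻³ m = 7.7837 mm
difference = 7.7837 − 4.9160 = 2.8677 mm

2.87 mm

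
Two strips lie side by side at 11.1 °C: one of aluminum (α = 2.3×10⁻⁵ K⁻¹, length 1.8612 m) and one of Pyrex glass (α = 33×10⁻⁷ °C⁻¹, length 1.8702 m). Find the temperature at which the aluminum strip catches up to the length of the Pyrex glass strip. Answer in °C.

T = 256.8 °C

L₁(1 + α₁ΔT) = L₂(1 + α₂ΔT) ⇒ ΔT = (L₂ − L₁)/(α₁L₁ − α₂L₂)
L₂ − L₁ = 1.8702 − 1.8612 = 9.00×10⁻³ m
α₁L₁ − α₂L₂ = 2.3×10⁻⁵×1.8612 − 33×10⁻⁷×1.8702 = 3.663594×10⁻⁵ m/K
ΔT = 9.00×10⁻³ / 3.663594×10⁻⁵ = 245.660 K
T = 11.1 + 245.660 = 256.760 °C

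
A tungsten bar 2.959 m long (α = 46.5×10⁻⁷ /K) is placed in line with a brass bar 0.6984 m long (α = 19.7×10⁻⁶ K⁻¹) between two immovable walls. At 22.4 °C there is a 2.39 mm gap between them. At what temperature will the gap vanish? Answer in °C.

T = 109 °C

Gap closes when ΔL₁ + ΔL₂ = 2.39 mm = 2.39×10⁻³ m
(α₁L₁ + α₂L₂)ΔT = g
α₁L₁ + α₂L₂ = 46.5×10⁻⁷×2.959 + 19.7×10⁻⁶×0.6984 = 2.751783×10⁻⁵ m/K
ΔT = 2.39×10⁻³ / 2.751783×10⁻⁵ = 86.85 K
T = 22.4 + 86.85 = 109.25 °C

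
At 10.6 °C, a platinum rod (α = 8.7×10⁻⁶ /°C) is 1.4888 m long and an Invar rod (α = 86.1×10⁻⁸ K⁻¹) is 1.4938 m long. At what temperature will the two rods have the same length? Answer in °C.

T = 439.2 °C

Equal length when α₁L₁ΔT − α₂L₂ΔT = L₂ − L₁ = 5.00×10⁻³ m
α₁L₁ = 1.295256×10⁻⁵, α₂L₂ = 1.2861618×10⁻⁶ → Δ(αL) = 1.16663982×10⁻⁵ m/K
ΔT = 5.00×10⁻³ / 1.16663982×10⁻⁵ = 428.581 K, so T = 10.6 + 428.581 = 439.181 °C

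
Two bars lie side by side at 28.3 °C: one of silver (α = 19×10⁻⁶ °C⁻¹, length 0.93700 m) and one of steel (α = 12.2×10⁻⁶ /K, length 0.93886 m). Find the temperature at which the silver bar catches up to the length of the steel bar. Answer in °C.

Equal length when α₁L₁ΔT − α₂L₂ΔT = L₂ − L₁ = 1.86×10⁻³ m
α₁L₁ = 1.7803×10⁻⁵, α₂L₂ = 1.1454092×10⁻⁵ → Δ(αL) = 6.348908×10⁻⁶ m/K
ΔT = 1.86×10⁻³ / 6.348908×10⁻⁶ = 292.964 K, so T = 28.3 + 292.964 = 321.264 °C

T = 321.3 °C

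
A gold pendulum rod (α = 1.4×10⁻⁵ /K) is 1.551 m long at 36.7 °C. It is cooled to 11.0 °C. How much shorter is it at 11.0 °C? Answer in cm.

ΔL = 0.0558 cm

|ΔT| = |11.0 − 36.7| = 25.7 K
ΔL = αL₀ΔT = (1.4×10⁻⁵)(1.551)(25.7) = 5.58×10⁻⁴ m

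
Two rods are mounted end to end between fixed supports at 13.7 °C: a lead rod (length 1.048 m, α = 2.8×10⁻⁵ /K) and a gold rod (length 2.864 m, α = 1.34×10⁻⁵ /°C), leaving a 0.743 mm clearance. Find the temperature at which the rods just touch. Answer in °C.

T = 24.7 °C

Gap closes when ΔL₁ + ΔL₂ = 0.743 mm = 7.43×10⁻⁴ m
(α₁L₁ + α₂L₂)ΔT = g
α₁L₁ + α₂L₂ = 2.8×10⁻⁵×1.048 + 1.34×10⁻⁵×2.864 = 6.77216×10⁻⁵ m/K
ΔT = 7.43×10⁻⁴ / 6.77216×10⁻⁵ = 10.971 K
T = 13.7 + 10.971 = 24.671 °C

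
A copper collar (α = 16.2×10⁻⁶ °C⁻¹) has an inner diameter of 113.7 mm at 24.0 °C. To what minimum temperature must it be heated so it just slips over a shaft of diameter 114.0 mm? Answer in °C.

T = 187 °C

Required Δd = 114.0 − 113.7 = 0.3 mm
Δd = αd₀ΔT ⇒ ΔT = Δd/(αd₀) = 0.3 / (16.2×10⁻⁶ × 113.7) = 162.87 K
T_min = 24.0 + 162.87 = 186.87 °C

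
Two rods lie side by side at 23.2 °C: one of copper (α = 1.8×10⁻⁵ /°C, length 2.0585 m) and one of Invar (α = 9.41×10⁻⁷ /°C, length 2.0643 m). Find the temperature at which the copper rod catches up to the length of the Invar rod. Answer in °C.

Equal length when α₁L₁ΔT − α₂L₂ΔT = L₂ − L₁ = 5.80×10⁻³ m
α₁L₁ = 3.7053×10⁻⁵, α₂L₂ = 1.9425063×10⁻⁶ → Δ(αL) = 3.51104937×10⁻⁵ m/K
ΔT = 5.80×10⁻³ / 3.51104937×10⁻⁵ = 165.193 K, so T = 23.2 + 165.193 = 188.393 °C

T = 188.4 °C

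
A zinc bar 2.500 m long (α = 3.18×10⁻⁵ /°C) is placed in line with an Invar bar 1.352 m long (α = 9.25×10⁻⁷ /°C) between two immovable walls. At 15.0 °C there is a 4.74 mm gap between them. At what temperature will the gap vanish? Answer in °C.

Gap closes when ΔL₁ + ΔL₂ = 4.74 mm = 4.74×10⁻³ m
(α₁L₁ + α₂L₂)ΔT = g
α₁L₁ + α₂L₂ = 3.18×10⁻⁵×2.500 + 9.25×10⁻⁷×1.352 = 8.07506×10⁻⁵ m/K
ΔT = 4.74×10⁻³ / 8.07506×10⁻⁵ = 58.699 K
T = 15.0 + 58.699 = 73.699 °C

T = 73.7 °C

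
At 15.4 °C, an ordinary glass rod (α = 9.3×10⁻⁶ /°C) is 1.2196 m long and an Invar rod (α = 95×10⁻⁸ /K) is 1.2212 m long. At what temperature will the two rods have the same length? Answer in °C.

Equal length when α₁L₁ΔT − α₂L₂ΔT = L₂ − L₁ = 1.60×10⁻³ m
α₁L₁ = 1.134228×10⁻⁵, α₂L₂ = 1.16014×10⁻⁶ → Δ(αL) = 1.018214×10⁻⁵ m/K
ΔT = 1.60×10⁻³ / 1.018214×10⁻⁵ = 157.138 K, so T = 15.4 + 157.138 = 172.538 °C

T = 172.5 °C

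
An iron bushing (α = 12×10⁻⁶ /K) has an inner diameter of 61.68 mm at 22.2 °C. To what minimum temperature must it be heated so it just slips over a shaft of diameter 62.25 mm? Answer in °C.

Required Δd = 62.25 − 61.68 = 0.57 mm
Δd = αd₀ΔT ⇒ ΔT = Δd/(αd₀) = 0.57 / (12×10⁻⁶ × 61.68) = 770.10 K
T_min = 22.2 + 770.10 = 792.30 °C

T = 792 °C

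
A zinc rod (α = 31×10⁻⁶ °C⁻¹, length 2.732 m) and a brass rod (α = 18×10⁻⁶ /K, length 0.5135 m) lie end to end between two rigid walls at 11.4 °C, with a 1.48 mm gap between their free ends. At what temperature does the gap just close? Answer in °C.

α₁L₁ = 8.4692×10⁻⁵ m/K, α₂L₂ = 9.243×10⁻⁶ m/K → total 9.3935×10⁻⁵ m/K
ΔT = g/(α₁L₁+α₂L₂) = 1.48×10⁻³ / 9.3935×10⁻⁵ = 15.756 K
T = 11.4 + 15.756 = 27.156 °C

T = 27.2 °C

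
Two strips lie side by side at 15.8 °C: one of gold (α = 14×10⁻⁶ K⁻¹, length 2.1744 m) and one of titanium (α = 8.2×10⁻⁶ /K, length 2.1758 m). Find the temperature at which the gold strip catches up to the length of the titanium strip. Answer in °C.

Equal length when α₁L₁ΔT − α₂L₂ΔT = L₂ − L₁ = 1.40×10⁻³ m
α₁L₁ = 3.04416×10⁻⁵, α₂L₂ = 1.784156×10⁻⁵ → Δ(αL) = 1.260004×10⁻⁵ m/K
ΔT = 1.40×10⁻³ / 1.260004×10⁻⁵ = 111.111 K, so T = 15.8 + 111.111 = 126.911 °C

T = 126.9 °C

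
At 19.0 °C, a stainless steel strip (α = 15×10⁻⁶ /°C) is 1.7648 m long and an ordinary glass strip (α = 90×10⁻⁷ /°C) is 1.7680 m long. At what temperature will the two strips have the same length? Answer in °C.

L₁(1 + α₁ΔT) = L₂(1 + α₂ΔT) ⇒ ΔT = (L₂ − L₁)/(α₁L₁ − α₂L₂)
L₂ − L₁ = 1.7680 − 1.7648 = 3.20×10⁻³ m
α₁L₁ − α₂L₂ = 15×10⁻⁶×1.7648 − 90×10⁻⁷×1.7680 = 1.056×10⁻⁵ m/K
ΔT = 3.20×10⁻³ / 1.056×10⁻⁵ = 303.030 K
T = 19.0 + 303.030 = 322.030 °C

T = 322.0 °C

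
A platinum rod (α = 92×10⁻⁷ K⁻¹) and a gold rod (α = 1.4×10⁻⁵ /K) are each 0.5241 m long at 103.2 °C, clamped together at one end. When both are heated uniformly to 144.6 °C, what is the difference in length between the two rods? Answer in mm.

ΔT = 41.4 K
platinum: ΔL = 92×10⁻⁷ × 0.5241 m × 41.4 = 1.9962×10⁻⁴ m = 0.19962 mm
gold: ΔL = 1.4×10⁻⁵ × 0.5241 m × 41.4 = 3.0377×10⁻⁴ m = 0.30377 mm
difference = 0.30377 − 0.19962 = 0.10415 mm

0.104 mm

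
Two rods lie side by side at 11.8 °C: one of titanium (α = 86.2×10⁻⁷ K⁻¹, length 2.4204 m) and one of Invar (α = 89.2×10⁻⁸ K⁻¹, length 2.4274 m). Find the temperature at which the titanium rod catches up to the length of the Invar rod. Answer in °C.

Equal length when α₁L₁ΔT − α₂L₂ΔT = L₂ − L₁ = 7.00×10⁻³ m
α₁L₁ = 2.0863848×10⁻⁵, α₂L₂ = 2.1652408×10⁻⁶ → Δ(αL) = 1.86986072×10⁻⁵ m/K
ΔT = 7.00×10⁻³ / 1.86986072×10⁻⁵ = 374.359 K, so T = 11.8 + 374.359 = 386.159 °C

T = 386.2 °C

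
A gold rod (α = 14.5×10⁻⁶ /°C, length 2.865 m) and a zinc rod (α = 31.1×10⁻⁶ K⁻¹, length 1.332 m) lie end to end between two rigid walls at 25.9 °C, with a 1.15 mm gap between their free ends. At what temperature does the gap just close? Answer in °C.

T = 39.8 °C

α₁L₁ = 4.15425×10⁻⁵ m/K, α₂L₂ = 4.14252×10⁻⁵ m/K → total 8.29677×10⁻⁵ m/K
ΔT = g/(α₁L₁+α₂L₂) = 1.15×10⁻³ / 8.29677×10⁻⁵ = 13.861 K
T = 25.9 + 13.861 = 39.761 °C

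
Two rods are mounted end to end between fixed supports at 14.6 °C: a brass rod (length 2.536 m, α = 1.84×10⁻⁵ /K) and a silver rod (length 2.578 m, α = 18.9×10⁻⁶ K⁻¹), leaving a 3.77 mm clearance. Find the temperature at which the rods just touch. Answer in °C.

T = 54.1 °C

α₁L₁ = 4.66624×10⁻⁵ m/K, α₂L₂ = 4.87242×10⁻⁵ m/K → total 9.53866×10⁻⁵ m/K
ΔT = g/(α₁L₁+α₂L₂) = 3.77×10⁻³ / 9.53866×10⁻⁵ = 39.523 K
T = 14.6 + 39.523 = 54.123 °C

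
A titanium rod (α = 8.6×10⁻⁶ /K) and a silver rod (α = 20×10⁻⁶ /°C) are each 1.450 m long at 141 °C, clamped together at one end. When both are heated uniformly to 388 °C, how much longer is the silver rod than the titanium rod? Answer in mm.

ΔT = 247 K
titanium: ΔL = 8.6×10⁻⁶ × 1.450 m × 247 = 3.0801×10⁻³ m = 3.0801 mm
silver: ΔL = 20×10⁻⁶ × 1.450 m × 247 = 7.1630×10⁻³ m = 7.1630 mm
difference = 7.1630 − 3.0801 = 4.0829 mm

4.08 mm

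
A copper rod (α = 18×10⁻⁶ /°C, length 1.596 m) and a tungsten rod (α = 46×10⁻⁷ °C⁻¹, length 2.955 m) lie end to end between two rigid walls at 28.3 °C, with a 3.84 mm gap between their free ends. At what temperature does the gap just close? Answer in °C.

Gap closes when ΔL₁ + ΔL₂ = 3.84 mm = 3.84×10⁻³ m
(α₁L₁ + α₂L₂)ΔT = g
α₁L₁ + α₂L₂ = 18×10⁻⁶×1.596 + 46×10⁻⁷×2.955 = 4.2321×10⁻⁵ m/K
ΔT = 3.84×10⁻³ / 4.2321×10⁻⁵ = 90.74 K
T = 28.3 + 90.74 = 119.04 °C

T = 119 °C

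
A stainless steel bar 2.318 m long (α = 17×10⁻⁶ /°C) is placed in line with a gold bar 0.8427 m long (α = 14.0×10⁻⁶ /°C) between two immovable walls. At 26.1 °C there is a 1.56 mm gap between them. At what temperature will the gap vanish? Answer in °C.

T = 56.6 °C

α₁L₁ = 3.9406×10⁻⁵ m/K, α₂L₂ = 1.17978×10⁻⁵ m/K → total 5.12038×10⁻⁵ m/K
ΔT = g/(α₁L₁+α₂L₂) = 1.56×10⁻³ / 5.12038×10⁻⁵ = 30.466 K
T = 26.1 + 30.466 = 56.566 °C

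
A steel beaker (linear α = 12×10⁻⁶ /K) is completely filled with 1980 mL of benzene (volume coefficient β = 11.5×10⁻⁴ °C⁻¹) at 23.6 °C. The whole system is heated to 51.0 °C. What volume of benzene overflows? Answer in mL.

The beaker also expands: β_container ≈ 3α = 3.6×10⁻⁵ /K
Net overflow = V₀(β_liq − 3α_cont)ΔT
β − 3α = 1.15×10⁻³ − 3.6×10⁻⁵ = 1.114×10⁻³ /K; ΔT = 27.4 K
ΔV = 1980 × 1.114×10⁻³ × 27.4 = 60.4 mL

60.4 mL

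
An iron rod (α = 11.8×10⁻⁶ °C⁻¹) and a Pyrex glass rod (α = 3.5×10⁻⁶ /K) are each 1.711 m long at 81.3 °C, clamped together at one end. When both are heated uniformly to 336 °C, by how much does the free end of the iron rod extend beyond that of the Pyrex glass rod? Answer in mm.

ΔT = 254.7 K
iron: ΔL = 11.8×10⁻⁶ × 1.711 m × 254.7 = 5.1423×10⁻³ m = 5.1423 mm
Pyrex glass: ΔL = 3.5×10⁻⁶ × 1.711 m × 254.7 = 1.5253×10⁻³ m = 1.5253 mm
difference = 5.1423 − 1.5253 = 3.6170 mm

3.62 mm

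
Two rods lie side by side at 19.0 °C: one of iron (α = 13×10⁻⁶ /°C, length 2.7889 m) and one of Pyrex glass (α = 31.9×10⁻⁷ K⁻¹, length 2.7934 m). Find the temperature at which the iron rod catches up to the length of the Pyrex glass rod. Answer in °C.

L₁(1 + α₁ΔT) = L₂(1 + α₂ΔT) ⇒ ΔT = (L₂ − L₁)/(α₁L₁ − α₂L₂)
L₂ − L₁ = 2.7934 − 2.7889 = 4.50×10⁻³ m
α₁L₁ − α₂L₂ = 13×10⁻⁶×2.7889 − 31.9×10⁻⁷×2.7934 = 2.7344754×10⁻⁵ m/K
ΔT = 4.50×10⁻³ / 2.7344754×10⁻⁵ = 164.565 K
T = 19.0 + 164.565 = 183.565 °C

T = 183.6 °C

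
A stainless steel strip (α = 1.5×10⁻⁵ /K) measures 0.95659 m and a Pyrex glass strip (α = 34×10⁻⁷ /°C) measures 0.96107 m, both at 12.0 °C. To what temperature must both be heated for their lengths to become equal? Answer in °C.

T = 416.3 °C

Equal length when α₁L₁ΔT − α₂L₂ΔT = L₂ − L₁ = 4.48×10⁻³ m
α₁L₁ = 1.434885×10⁻⁵, α₂L₂ = 3.267638×10⁻⁶ → Δ(αL) = 1.1081212×10⁻⁵ m/K
ΔT = 4.48×10⁻³ / 1.1081212×10⁻⁵ = 404.288 K, so T = 12.0 + 404.288 = 416.288 °C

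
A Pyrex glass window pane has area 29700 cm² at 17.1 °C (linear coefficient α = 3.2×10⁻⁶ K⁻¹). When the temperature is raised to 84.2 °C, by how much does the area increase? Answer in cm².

Area coefficient ≈ 2α; |ΔT| = 67.1 K
ΔA = 2αA₀ΔT = 2(3.2×10⁻⁶)(29700)(67.1) = 12.8 cm²

ΔA = 12.8 cm²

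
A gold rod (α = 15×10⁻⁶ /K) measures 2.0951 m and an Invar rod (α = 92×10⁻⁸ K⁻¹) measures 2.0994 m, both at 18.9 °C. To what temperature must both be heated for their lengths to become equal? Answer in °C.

Equal length when α₁L₁ΔT − α₂L₂ΔT = L₂ − L₁ = 4.30×10⁻³ m
α₁L₁ = 3.14265×10⁻⁵, α₂L₂ = 1.931448×10⁻⁶ → Δ(αL) = 2.9495052×10⁻⁵ m/K
ΔT = 4.30×10⁻³ / 2.9495052×10⁻⁵ = 145.787 K, so T = 18.9 + 145.787 = 164.687 °C

T = 164.7 °C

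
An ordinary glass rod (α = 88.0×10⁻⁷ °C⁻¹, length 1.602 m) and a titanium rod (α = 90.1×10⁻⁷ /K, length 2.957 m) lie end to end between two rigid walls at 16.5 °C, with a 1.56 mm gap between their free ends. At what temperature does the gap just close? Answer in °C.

T = 54.8 °C

Gap closes when ΔL₁ + ΔL₂ = 1.56 mm = 1.56×10⁻³ m
(α₁L₁ + α₂L₂)ΔT = g
α₁L₁ + α₂L₂ = 88.0×10⁻⁷×1.602 + 90.1×10⁻⁷×2.957 = 4.074017×10⁻⁵ m/K
ΔT = 1.56×10⁻³ / 4.074017×10⁻⁵ = 38.291 K
T = 16.5 + 38.291 = 54.791 °C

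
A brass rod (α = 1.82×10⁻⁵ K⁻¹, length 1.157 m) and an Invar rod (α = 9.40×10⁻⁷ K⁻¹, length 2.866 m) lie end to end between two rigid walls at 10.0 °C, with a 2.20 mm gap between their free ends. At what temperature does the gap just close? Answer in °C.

α₁L₁ = 2.10574×10⁻⁵ m/K, α₂L₂ = 2.69404×10⁻⁶ m/K → total 2.375144×10⁻⁵ m/K
ΔT = g/(α₁L₁+α₂L₂) = 2.20×10⁻³ / 2.375144×10⁻⁵ = 92.63 K
T = 10.0 + 92.63 = 102.63 °C

T = 103 °C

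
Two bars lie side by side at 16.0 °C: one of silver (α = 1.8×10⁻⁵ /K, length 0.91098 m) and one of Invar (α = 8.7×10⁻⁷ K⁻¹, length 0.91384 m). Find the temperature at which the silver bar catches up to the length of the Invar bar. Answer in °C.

Equal length when α₁L₁ΔT − α₂L₂ΔT = L₂ − L₁ = 2.86×10⁻³ m
α₁L₁ = 1.639764×10⁻⁵, α₂L₂ = 7.950408×10⁻⁷ → Δ(αL) = 1.56025992×10⁻⁵ m/K
ΔT = 2.86×10⁻³ / 1.56025992×10⁻⁵ = 183.303 K, so T = 16.0 + 183.303 = 199.303 °C

T = 199.3 °C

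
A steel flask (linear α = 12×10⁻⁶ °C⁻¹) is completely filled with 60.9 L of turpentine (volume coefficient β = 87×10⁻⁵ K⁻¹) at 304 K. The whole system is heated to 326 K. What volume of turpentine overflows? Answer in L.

1.12 L

The flask also expands: β_container ≈ 3α = 3.6×10⁻⁵ /K
Net overflow = V₀(β_liq − 3α_cont)ΔT
β − 3α = 8.70×10⁻⁴ − 3.6×10⁻⁵ = 8.34×10⁻⁴ /K; ΔT = 22 K
ΔV = 60.9 × 8.34×10⁻⁴ × 22 = 1.12 L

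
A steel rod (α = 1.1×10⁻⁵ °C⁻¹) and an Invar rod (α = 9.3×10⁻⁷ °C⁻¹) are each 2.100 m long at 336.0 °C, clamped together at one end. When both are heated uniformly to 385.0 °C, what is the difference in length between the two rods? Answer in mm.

1.04 mm

ΔT = 49.0 K
steel: ΔL = 1.1×10⁻⁵ × 2.100 m × 49.0 = 1.1319×10⁻³ m = 1.1319 mm
Invar: ΔL = 9.3×10⁻⁷ × 2.100 m × 49.0 = 9.5697×10⁻⁵ m = 0.095697 mm
difference = 1.1319 − 0.095697 = 1.036203 mm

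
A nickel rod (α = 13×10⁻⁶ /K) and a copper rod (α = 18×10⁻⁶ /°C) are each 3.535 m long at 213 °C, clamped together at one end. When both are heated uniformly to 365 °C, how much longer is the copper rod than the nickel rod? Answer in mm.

2.69 mm

ΔT = 152 K
nickel: ΔL = 13×10⁻⁶ × 3.535 m × 152 = 6.9852×10⁻³ m = 6.9852 mm
copper: ΔL = 18×10⁻⁶ × 3.535 m × 152 = 9.6718×10⁻³ m = 9.6718 mm
difference = 9.6718 − 6.9852 = 2.6866 mm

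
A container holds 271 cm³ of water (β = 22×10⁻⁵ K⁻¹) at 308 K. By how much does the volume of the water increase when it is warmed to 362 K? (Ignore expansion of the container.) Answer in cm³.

|ΔT| = |362 − 308| = 54 K
ΔV = βV₀ΔT = (22×10⁻⁵)(271)(54) = 3.22 cm³

ΔV = 3.22 cm³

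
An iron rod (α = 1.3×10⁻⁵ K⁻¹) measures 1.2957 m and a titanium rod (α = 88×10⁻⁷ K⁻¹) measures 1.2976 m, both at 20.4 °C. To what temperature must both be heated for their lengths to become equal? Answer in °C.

Equal length when α₁L₁ΔT − α₂L₂ΔT = L₂ − L₁ = 1.90×10⁻³ m
α₁L₁ = 1.68441×10⁻⁵, α₂L₂ = 1.141888×10⁻⁵ → Δ(αL) = 5.42522×10⁻⁶ m/K
ΔT = 1.90×10⁻³ / 5.42522×10⁻⁶ = 350.216 K, so T = 20.4 + 350.216 = 370.616 °C

T = 370.6 °C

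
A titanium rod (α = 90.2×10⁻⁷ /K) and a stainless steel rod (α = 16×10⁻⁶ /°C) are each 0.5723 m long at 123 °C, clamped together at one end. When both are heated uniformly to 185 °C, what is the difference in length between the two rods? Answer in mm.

0.248 mm

ΔT = 62 K
titanium: ΔL = 90.2×10⁻⁷ × 0.5723 m × 62 = 3.2005×10⁻⁴ m = 0.32005 mm
stainless steel: ΔL = 16×10⁻⁶ × 0.5723 m × 62 = 5.6772×10⁻⁴ m = 0.56772 mm
difference = 0.56772 − 0.32005 = 0.24767 mm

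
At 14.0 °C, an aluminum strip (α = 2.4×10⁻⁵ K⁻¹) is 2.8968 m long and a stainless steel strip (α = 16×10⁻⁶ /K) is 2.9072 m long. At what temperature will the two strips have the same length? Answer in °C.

L₁(1 + α₁ΔT) = L₂(1 + α₂ΔT) ⇒ ΔT = (L₂ − L₁)/(α₁L₁ − α₂L₂)
L₂ − L₁ = 2.9072 − 2.8968 = 1.04×10⁻² m
α₁L₁ − α₂L₂ = 2.4×10⁻⁵×2.8968 − 16×10⁻⁶×2.9072 = 2.3008×10⁻⁵ m/K
ΔT = 1.04×10⁻² / 2.3008×10⁻⁵ = 452.017 K
T = 14.0 + 452.017 = 466.017 °C

T = 466.0 °C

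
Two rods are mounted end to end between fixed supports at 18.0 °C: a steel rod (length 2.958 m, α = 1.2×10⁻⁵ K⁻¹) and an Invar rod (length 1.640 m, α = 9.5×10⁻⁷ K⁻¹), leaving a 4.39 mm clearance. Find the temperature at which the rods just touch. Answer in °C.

Gap closes when ΔL₁ + ΔL₂ = 4.39 mm = 4.39×10⁻³ m
(α₁L₁ + α₂L₂)ΔT = g
α₁L₁ + α₂L₂ = 1.2×10⁻⁵×2.958 + 9.5×10⁻⁷×1.640 = 3.7054×10⁻⁵ m/K
ΔT = 4.39×10⁻³ / 3.7054×10⁻⁵ = 118.48 K
T = 18.0 + 118.48 = 136.48 °C

T = 136 °C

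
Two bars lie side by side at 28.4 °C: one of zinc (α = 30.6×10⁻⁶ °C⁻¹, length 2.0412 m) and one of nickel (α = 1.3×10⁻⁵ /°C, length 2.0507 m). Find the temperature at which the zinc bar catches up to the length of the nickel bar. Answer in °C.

L₁(1 + α₁ΔT) = L₂(1 + α₂ΔT) ⇒ ΔT = (L₂ − L₁)/(α₁L₁ − α₂L₂)
L₂ − L₁ = 2.0507 − 2.0412 = 9.50×10⁻³ m
α₁L₁ − α₂L₂ = 30.6×10⁻⁶×2.0412 − 1.3×10⁻⁵×2.0507 = 3.580162×10⁻⁵ m/K
ΔT = 9.50×10⁻³ / 3.580162×10⁻⁵ = 265.351 K
T = 28.4 + 265.351 = 293.751 °C

T = 293.8 °C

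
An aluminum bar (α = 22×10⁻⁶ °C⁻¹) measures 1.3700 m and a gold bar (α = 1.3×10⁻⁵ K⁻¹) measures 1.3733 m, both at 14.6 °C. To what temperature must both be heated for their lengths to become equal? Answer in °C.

T = 283.2 °C

Equal length when α₁L₁ΔT − α₂L₂ΔT = L₂ − L₁ = 3.30×10⁻³ m
α₁L₁ = 3.014×10⁻⁵, α₂L₂ = 1.78529×10⁻⁵ → Δ(αL) = 1.22871×10⁻⁵ m/K
ΔT = 3.30×10⁻³ / 1.22871×10⁻⁵ = 268.574 K, so T = 14.6 + 268.574 = 283.174 °C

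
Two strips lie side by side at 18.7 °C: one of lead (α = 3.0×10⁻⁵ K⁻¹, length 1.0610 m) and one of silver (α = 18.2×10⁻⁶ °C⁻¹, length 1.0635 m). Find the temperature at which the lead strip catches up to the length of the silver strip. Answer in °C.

T = 219.1 °C

L₁(1 + α₁ΔT) = L₂(1 + α₂ΔT) ⇒ ΔT = (L₂ − L₁)/(α₁L₁ − α₂L₂)
L₂ − L₁ = 1.0635 − 1.0610 = 2.50×10⁻³ m
α₁L₁ − α₂L₂ = 3.0×10⁻⁵×1.0610 − 18.2×10⁻⁶×1.0635 = 1.24743×10⁻⁵ m/K
ΔT = 2.50×10⁻³ / 1.24743×10⁻⁵ = 200.412 K
T = 18.7 + 200.412 = 219.112 °C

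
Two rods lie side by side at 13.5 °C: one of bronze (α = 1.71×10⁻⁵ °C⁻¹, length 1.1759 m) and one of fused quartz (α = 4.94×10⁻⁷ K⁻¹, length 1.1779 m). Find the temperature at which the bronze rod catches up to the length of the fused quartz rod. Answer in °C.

Equal length when α₁L₁ΔT − α₂L₂ΔT = L₂ − L₁ = 2.00×10⁻³ m
α₁L₁ = 2.010789×10⁻⁵, α₂L₂ = 5.818826×10⁻⁷ → Δ(αL) = 1.95260074×10⁻⁵ m/K
ΔT = 2.00×10⁻³ / 1.95260074×10⁻⁵ = 102.427 K, so T = 13.5 + 102.427 = 115.927 °C

T = 115.9 °C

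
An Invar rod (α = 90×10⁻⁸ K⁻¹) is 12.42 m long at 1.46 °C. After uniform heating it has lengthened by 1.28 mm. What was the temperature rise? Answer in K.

ΔL = αL₀ΔT ⇒ ΔT = ΔL / (αL₀)
ΔT = 1.28×10⁻³ m / (90×10⁻⁸ × 12.42 m) = 114.51 K

ΔT = 115 K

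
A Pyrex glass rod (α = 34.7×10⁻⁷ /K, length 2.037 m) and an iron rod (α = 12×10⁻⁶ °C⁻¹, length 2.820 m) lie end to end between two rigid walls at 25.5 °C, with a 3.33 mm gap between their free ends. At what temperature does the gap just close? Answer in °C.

Gap closes when ΔL₁ + ΔL₂ = 3.33 mm = 3.33×10⁻³ m
(α₁L₁ + α₂L₂)ΔT = g
α₁L₁ + α₂L₂ = 34.7×10⁻⁷×2.037 + 12×10⁻⁶×2.820 = 4.090839×10⁻⁵ m/K
ΔT = 3.33×10⁻³ / 4.090839×10⁻⁵ = 81.40 K
T = 25.5 + 81.40 = 106.90 °C

T = 107 °C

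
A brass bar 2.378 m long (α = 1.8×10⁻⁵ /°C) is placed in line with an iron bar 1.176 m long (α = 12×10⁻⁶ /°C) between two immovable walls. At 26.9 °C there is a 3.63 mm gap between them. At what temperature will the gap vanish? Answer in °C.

Gap closes when ΔL₁ + ΔL₂ = 3.63 mm = 3.63×10⁻³ m
(α₁L₁ + α₂L₂)ΔT = g
α₁L₁ + α₂L₂ = 1.8×10⁻⁵×2.378 + 12×10⁻⁶×1.176 = 5.6916×10⁻⁵ m/K
ΔT = 3.63×10⁻³ / 5.6916×10⁻⁵ = 63.778 K
T = 26.9 + 63.778 = 90.678 °C

T = 90.7 °C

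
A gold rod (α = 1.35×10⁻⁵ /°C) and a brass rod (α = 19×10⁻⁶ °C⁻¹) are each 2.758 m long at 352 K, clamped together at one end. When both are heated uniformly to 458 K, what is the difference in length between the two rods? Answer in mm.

1.61 mm

ΔT = 106 K
gold: ΔL = 1.35×10⁻⁵ × 2.758 m × 106 = 3.9467×10⁻³ m = 3.9467 mm
brass: ΔL = 19×10⁻⁶ × 2.758 m × 106 = 5.5546×10⁻³ m = 5.5546 mm
difference = 5.5546 − 3.9467 = 1.6079 mm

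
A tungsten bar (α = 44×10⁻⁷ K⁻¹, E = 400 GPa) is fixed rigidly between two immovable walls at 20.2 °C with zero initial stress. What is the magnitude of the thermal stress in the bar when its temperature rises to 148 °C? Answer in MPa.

Fully constrained: the free strain ε = αΔT is blocked, so σ = Eε = EαΔT.
|ΔT| = 127.8 K
σ = 400×10⁹ × 44×10⁻⁷ × 127.8 = 2.25×10⁸ Pa

σ = 225 MPa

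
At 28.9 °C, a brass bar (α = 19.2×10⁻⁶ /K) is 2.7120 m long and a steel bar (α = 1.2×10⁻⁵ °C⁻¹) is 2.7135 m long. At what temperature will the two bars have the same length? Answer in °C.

Equal length when α₁L₁ΔT − α₂L₂ΔT = L₂ − L₁ = 1.50×10⁻³ m
α₁L₁ = 5.20704×10⁻⁵, α₂L₂ = 3.2562×10⁻⁵ → Δ(αL) = 1.95084×10⁻⁵ m/K
ΔT = 1.50×10⁻³ / 1.95084×10⁻⁵ = 76.890 K, so T = 28.9 + 76.890 = 105.790 °C

T = 105.8 °C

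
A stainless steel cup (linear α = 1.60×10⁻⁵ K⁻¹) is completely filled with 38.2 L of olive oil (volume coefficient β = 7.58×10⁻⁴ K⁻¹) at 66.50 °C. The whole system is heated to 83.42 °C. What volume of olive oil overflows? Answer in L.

0.459 L

The cup also expands: β_container ≈ 3α = 4.8×10⁻⁵ /K
Net overflow = V₀(β_liq − 3α_cont)ΔT
β − 3α = 7.58×10⁻⁴ − 4.8×10⁻⁵ = 7.10×10⁻⁴ /K; ΔT = 16.92 K
ΔV = 38.2 × 7.10×10⁻⁴ × 16.92 = 0.459 L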